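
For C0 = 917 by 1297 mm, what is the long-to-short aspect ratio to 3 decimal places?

1.414

1297 / 917 = 1.414
Matches √2 ≈ 1.414 — the ISO 216 defining ratio.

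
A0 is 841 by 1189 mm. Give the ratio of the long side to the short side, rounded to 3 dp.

1.414

1189 / 841 = 1.414
Matches √2 ≈ 1.414 — the ISO 216 defining ratio.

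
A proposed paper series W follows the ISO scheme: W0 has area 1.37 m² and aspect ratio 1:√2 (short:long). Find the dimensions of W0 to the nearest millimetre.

984 × 1392 mm

Let the short side be w mm. Then w · w√2 = 1.37 m² = 1,370,000 mm².
w² = 1,370,000/√2, so w ≈ 984.2 mm; long side = w√2 ≈ 1391.9 mm.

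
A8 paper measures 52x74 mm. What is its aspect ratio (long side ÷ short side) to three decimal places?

74 / 52 = 1.423
ISO 216 targets √2 ≈ 1.414; the +0.009 deviation is from mm rounding.

1.423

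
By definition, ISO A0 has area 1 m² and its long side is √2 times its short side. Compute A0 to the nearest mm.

841 × 1189 mm

Let the short side be w mm. Then the long side is w√2 and w · w√2 = 10⁶ mm².
w² = 10⁶/√2, so w = 1000 / 2^(1/4) ≈ 840.9 mm; long side = 1000 · 2^(1/4) ≈ 1189.2 mm.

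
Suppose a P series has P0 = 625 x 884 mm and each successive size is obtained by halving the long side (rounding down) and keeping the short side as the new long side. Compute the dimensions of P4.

P1: ⌊884/2⌋ × 625 = 442 × 625 mm
P2: ⌊625/2⌋ × 442 = 312 × 442 mm
P3: ⌊442/2⌋ × 312 = 221 × 312 mm
P4: ⌊312/2⌋ × 221 = 156 × 221 mm

156 × 221 mm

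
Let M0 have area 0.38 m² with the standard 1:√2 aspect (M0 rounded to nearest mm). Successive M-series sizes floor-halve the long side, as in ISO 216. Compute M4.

Let M0's short side be w mm. w · w√2 = 0.38 m² = 380,000 mm², so w ≈ 518.4 mm and w√2 ≈ 733.1 mm → M0 = 518 × 733 mm.
M1: ⌊733/2⌋ × 518 = 366 × 518 mm
M2: ⌊518/2⌋ × 366 = 259 × 366 mm
M3: ⌊366/2⌋ × 259 = 183 × 259 mm
M4: ⌊259/2⌋ × 183 = 129 × 183 mm

129 × 183 mm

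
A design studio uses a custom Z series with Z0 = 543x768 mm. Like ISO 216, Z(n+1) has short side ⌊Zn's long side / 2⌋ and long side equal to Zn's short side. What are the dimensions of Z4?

135 × 192 mm

Z1: ⌊768/2⌋ × 543 = 384 × 543 mm
Z2: ⌊543/2⌋ × 384 = 271 × 384 mm
Z3: ⌊384/2⌋ × 271 = 192 × 271 mm
Z4: ⌊271/2⌋ × 192 = 135 × 192 mm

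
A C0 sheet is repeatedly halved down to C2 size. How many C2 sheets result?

C0 = 917 × 1297 mm; C2 = 458 × 648 mm.
Each halving step doubles the count; 2 steps from C0 to C2.
2^2 = 4.

4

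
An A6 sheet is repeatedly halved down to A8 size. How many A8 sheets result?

Each ISO step halves the sheet: 1 × A6 → 2 × A7 → 4 × A8
From A6 to A8 is 2 halving steps: 2^2 = 4.

4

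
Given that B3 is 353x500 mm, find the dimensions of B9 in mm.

B4: ⌊500/2⌋ × 353 = 250 × 353 mm
B5: ⌊353/2⌋ × 250 = 176 × 250 mm
B6: ⌊250/2⌋ × 176 = 125 × 176 mm
B7: ⌊176/2⌋ × 125 = 88 × 125 mm
B8: ⌊125/2⌋ × 88 = 62 × 88 mm
B9: ⌊88/2⌋ × 62 = 44 × 62 mm

44 × 62 mm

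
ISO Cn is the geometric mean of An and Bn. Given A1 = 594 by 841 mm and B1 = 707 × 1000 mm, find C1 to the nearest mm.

648 × 917 mm

Short side: √(594 · 707) = √419958 ≈ 648.0 → 648 mm
Long side: √(841 · 1000) = √841000 ≈ 917.1 → 917 mm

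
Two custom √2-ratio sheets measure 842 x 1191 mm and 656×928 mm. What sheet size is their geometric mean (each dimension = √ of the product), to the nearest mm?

743 × 1051 mm

Short side: √(842 · 656) = √552352 ≈ 743.2 → 743 mm
Long side: √(1191 · 928) = √1105248 ≈ 1051.3 → 1051 mm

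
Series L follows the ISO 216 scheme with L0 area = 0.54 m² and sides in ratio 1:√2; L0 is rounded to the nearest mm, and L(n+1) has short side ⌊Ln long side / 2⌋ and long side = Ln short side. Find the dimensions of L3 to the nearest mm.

Let L0's short side be w mm. w · w√2 = 0.54 m² = 540,000 mm², so w ≈ 617.9 mm and w√2 ≈ 873.9 mm → L0 = 618 × 874 mm.
L1: ⌊874/2⌋ × 618 = 437 × 618 mm
L2: ⌊618/2⌋ × 437 = 309 × 437 mm
L3: ⌊437/2⌋ × 309 = 218 × 309 mm

218 × 309 mm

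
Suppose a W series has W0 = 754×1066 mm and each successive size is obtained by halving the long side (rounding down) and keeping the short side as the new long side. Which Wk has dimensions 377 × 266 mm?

W0: 754 × 1066 mm
W1: 533 × 754 mm
W2: 377 × 533 mm
W3: 266 × 377 mm
W4: 188 × 266 mm
→ matches W3.

W3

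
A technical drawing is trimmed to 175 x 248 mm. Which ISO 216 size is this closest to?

B5 (176 × 250 mm)

Aspect ratio 248/175 ≈ 1.417 — close to the ISO √2 ≈ 1.414.
In the B-series (B0 = 1000 × 1414 mm): B5 = 176 × 250 mm.
Off by 3 mm total — nearest standard size.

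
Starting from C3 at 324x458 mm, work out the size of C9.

C4: ⌊458/2⌋ × 324 = 229 × 324 mm
C5: ⌊324/2⌋ × 229 = 162 × 229 mm
C6: ⌊229/2⌋ × 162 = 114 × 162 mm
C7: ⌊162/2⌋ × 114 = 81 × 114 mm
C8: ⌊114/2⌋ × 81 = 57 × 81 mm
C9: ⌊81/2⌋ × 57 = 40 × 57 mm

40 × 57 mm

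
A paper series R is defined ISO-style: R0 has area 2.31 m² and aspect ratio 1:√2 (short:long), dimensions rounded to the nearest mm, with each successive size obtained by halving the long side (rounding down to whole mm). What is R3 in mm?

451 × 639 mm

Let R0's short side be w mm. w · w√2 = 2.31 m² = 2,310,000 mm², so w ≈ 1278.1 mm and w√2 ≈ 1807.4 mm → R0 = 1278 × 1807 mm.
R1: ⌊1807/2⌋ × 1278 = 903 × 1278 mm
R2: ⌊1278/2⌋ × 903 = 639 × 903 mm
R3: ⌊903/2⌋ × 639 = 451 × 639 mm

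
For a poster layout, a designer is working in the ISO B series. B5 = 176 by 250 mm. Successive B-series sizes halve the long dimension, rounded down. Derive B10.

B6: ⌊250/2⌋ × 176 = 125 × 176 mm
B7: ⌊176/2⌋ × 125 = 88 × 125 mm
B8: ⌊125/2⌋ × 88 = 62 × 88 mm
B9: ⌊88/2⌋ × 62 = 44 × 62 mm
B10: ⌊62/2⌋ × 44 = 31 × 44 mm

31 × 44 mm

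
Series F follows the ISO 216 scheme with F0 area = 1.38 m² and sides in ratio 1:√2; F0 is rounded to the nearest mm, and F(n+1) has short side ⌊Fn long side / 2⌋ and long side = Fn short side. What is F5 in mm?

Let F0's short side be w mm. w · w√2 = 1.38 m² = 1,380,000 mm², so w ≈ 987.8 mm and w√2 ≈ 1397.0 mm → F0 = 988 × 1397 mm.
F1: ⌊1397/2⌋ × 988 = 698 × 988 mm
F2: ⌊988/2⌋ × 698 = 494 × 698 mm
F3: ⌊698/2⌋ × 494 = 349 × 494 mm
F4: ⌊494/2⌋ × 349 = 247 × 349 mm
F5: ⌊349/2⌋ × 247 = 174 × 247 mm

174 × 247 mm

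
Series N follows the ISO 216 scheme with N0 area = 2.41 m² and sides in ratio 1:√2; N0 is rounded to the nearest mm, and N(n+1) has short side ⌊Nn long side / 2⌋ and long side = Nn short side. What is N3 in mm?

461 × 652 mm

Let N0's short side be w mm. w · w√2 = 2.41 m² = 2,410,000 mm², so w ≈ 1305.4 mm and w√2 ≈ 1846.1 mm → N0 = 1305 × 1846 mm.
N1: ⌊1846/2⌋ × 1305 = 923 × 1305 mm
N2: ⌊1305/2⌋ × 923 = 652 × 923 mm
N3: ⌊923/2⌋ × 652 = 461 × 652 mm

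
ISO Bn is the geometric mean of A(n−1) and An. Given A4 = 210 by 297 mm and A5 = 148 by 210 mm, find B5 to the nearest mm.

Short side: √(210 · 148) = √31080 ≈ 176.3 → 176 mm
Long side: √(297 · 210) = √62370 ≈ 249.7 → 250 mm

176 × 250 mm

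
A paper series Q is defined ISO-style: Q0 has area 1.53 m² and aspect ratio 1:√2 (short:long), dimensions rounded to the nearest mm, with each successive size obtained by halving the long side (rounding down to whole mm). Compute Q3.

367 × 520 mm

Let Q0's short side be w mm. w · w√2 = 1.53 m² = 1,530,000 mm², so w ≈ 1040.1 mm and w√2 ≈ 1471.0 mm → Q0 = 1040 × 1471 mm.
Q1: ⌊1471/2⌋ × 1040 = 735 × 1040 mm
Q2: ⌊1040/2⌋ × 735 = 520 × 735 mm
Q3: ⌊735/2⌋ × 520 = 367 × 520 mm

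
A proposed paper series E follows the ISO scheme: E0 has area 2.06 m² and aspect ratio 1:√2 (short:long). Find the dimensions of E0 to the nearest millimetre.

1207 × 1707 mm

Let the short side be w mm. Then w · w√2 = 2.06 m² = 2,060,000 mm².
w² = 2,060,000/√2, so w ≈ 1206.9 mm; long side = w√2 ≈ 1706.8 mm.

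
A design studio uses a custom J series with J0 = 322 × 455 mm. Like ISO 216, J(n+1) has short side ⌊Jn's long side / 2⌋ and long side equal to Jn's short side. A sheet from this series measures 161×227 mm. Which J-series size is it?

J2

J0: 322 × 455 mm
J1: 227 × 322 mm
J2: 161 × 227 mm
J3: 113 × 161 mm
→ matches J2.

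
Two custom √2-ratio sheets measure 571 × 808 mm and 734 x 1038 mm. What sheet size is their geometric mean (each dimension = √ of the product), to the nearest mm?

647 × 916 mm

Short side: √(571 · 734) = √419114 ≈ 647.4 → 647 mm
Long side: √(808 · 1038) = √838704 ≈ 915.8 → 916 mm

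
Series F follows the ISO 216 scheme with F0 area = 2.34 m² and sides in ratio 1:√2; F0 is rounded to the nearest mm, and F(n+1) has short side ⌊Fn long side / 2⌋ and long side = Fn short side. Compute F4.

321 × 454 mm

Let F0's short side be w mm. w · w√2 = 2.34 m² = 2,340,000 mm², so w ≈ 1286.3 mm and w√2 ≈ 1819.1 mm → F0 = 1286 × 1819 mm.
F1: ⌊1819/2⌋ × 1286 = 909 × 1286 mm
F2: ⌊1286/2⌋ × 909 = 643 × 909 mm
F3: ⌊909/2⌋ × 643 = 454 × 643 mm
F4: ⌊643/2⌋ × 454 = 321 × 454 mm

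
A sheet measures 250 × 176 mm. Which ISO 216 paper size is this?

Aspect ratio 250/176 ≈ 1.420 — close to the ISO √2 ≈ 1.414.
In the B-series (B0 = 1000 × 1414 mm): B5 = 176 × 250 mm.

B5 (176 × 250 mm)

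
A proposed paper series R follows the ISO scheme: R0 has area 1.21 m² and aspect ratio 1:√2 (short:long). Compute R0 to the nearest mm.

Let the short side be w mm. Then w · w√2 = 1.21 m² = 1,210,000 mm².
w² = 1,210,000/√2, so w ≈ 925.0 mm; long side = w√2 ≈ 1308.1 mm.

925 × 1308 mm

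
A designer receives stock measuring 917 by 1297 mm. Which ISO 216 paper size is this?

Aspect ratio 1297/917 ≈ 1.414 — close to the ISO √2 ≈ 1.414.
In the C-series (envelope sizes, between A and B): C0 = 917 × 1297 mm.

C0 (917 × 1297 mm)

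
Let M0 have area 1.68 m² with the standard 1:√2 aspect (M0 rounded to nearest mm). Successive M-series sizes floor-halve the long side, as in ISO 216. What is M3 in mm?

Let M0's short side be w mm. w · w√2 = 1.68 m² = 1,680,000 mm², so w ≈ 1089.9 mm and w√2 ≈ 1541.4 mm → M0 = 1090 × 1541 mm.
M1: ⌊1541/2⌋ × 1090 = 770 × 1090 mm
M2: ⌊1090/2⌋ × 770 = 545 × 770 mm
M3: ⌊770/2⌋ × 545 = 385 × 545 mm

385 × 545 mm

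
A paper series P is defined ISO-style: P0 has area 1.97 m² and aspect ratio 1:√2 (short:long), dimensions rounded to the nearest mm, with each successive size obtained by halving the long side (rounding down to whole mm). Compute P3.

Let P0's short side be w mm. w · w√2 = 1.97 m² = 1,970,000 mm², so w ≈ 1180.3 mm and w√2 ≈ 1669.1 mm → P0 = 1180 × 1669 mm.
P1: ⌊1669/2⌋ × 1180 = 834 × 1180 mm
P2: ⌊1180/2⌋ × 834 = 590 × 834 mm
P3: ⌊834/2⌋ × 590 = 417 × 590 mm

417 × 590 mm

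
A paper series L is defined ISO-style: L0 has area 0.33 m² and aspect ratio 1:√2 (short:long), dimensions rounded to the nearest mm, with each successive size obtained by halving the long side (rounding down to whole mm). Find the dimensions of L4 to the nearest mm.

Let L0's short side be w mm. w · w√2 = 0.33 m² = 330,000 mm², so w ≈ 483.1 mm and w√2 ≈ 683.1 mm → L0 = 483 × 683 mm.
L1: ⌊683/2⌋ × 483 = 341 × 483 mm
L2: ⌊483/2⌋ × 341 = 241 × 341 mm
L3: ⌊341/2⌋ × 241 = 170 × 241 mm
L4: ⌊241/2⌋ × 170 = 120 × 170 mm

120 × 170 mm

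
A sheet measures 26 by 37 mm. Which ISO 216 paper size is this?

A10 (26 × 37 mm)

Aspect ratio 37/26 ≈ 1.423 — close to the ISO √2 ≈ 1.414.
In the A-series (A0 area = 1 m²): A10 = 26 × 37 mm.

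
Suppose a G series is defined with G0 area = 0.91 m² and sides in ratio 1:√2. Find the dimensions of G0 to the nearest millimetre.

Let the short side be w mm. Then w · w√2 = 0.91 m² = 910,000 mm².
w² = 910,000/√2, so w ≈ 802.2 mm; long side = w√2 ≈ 1134.4 mm.

802 × 1134 mm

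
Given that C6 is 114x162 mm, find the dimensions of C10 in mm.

C7: ⌊162/2⌋ × 114 = 81 × 114 mm
C8: ⌊114/2⌋ × 81 = 57 × 81 mm
C9: ⌊81/2⌋ × 57 = 40 × 57 mm
C10: ⌊57/2⌋ × 40 = 28 × 40 mm

28 × 40 mm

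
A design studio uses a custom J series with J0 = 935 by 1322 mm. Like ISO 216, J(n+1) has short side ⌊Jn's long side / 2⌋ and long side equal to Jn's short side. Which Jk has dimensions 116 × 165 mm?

J6

J0: 935 × 1322 mm
J1: 661 × 935 mm
J2: 467 × 661 mm
J3: 330 × 467 mm
J4: 233 × 330 mm
J5: 165 × 233 mm
J6: 116 × 165 mm
J7: 82 × 116 mm
→ matches J6.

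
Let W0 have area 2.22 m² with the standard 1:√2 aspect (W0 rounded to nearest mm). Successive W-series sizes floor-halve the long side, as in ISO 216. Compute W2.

626 × 886 mm

Let W0's short side be w mm. w · w√2 = 2.22 m² = 2,220,000 mm², so w ≈ 1252.9 mm and w√2 ≈ 1771.9 mm → W0 = 1253 × 1772 mm.
W1: ⌊1772/2⌋ × 1253 = 886 × 1253 mm
W2: ⌊1253/2⌋ × 886 = 626 × 886 mm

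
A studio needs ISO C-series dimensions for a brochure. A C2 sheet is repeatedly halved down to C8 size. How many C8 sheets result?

C2 = 458 × 648 mm; C8 = 57 × 81 mm.
Each halving step doubles the count; 6 steps from C2 to C8.
2^6 = 64.

64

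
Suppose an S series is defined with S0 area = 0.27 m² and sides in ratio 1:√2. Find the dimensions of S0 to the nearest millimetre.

Let the short side be w mm. Then w · w√2 = 0.27 m² = 270,000 mm².
w² = 270,000/√2, so w ≈ 436.9 mm; long side = w√2 ≈ 617.9 mm.

437 × 618 mm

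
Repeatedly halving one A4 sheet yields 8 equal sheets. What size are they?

8 = 2^3, so 3 halving steps.
A4 → A5 → … → A7 after 3 steps.

A7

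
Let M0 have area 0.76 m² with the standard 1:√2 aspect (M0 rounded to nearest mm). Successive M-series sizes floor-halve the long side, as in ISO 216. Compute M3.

Let M0's short side be w mm. w · w√2 = 0.76 m² = 760,000 mm², so w ≈ 733.1 mm and w√2 ≈ 1036.7 mm → M0 = 733 × 1037 mm.
M1: ⌊1037/2⌋ × 733 = 518 × 733 mm
M2: ⌊733/2⌋ × 518 = 366 × 518 mm
M3: ⌊518/2⌋ × 366 = 259 × 366 mm

259 × 366 mm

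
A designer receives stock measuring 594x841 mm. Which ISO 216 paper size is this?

Aspect ratio 841/594 ≈ 1.416 — close to the ISO √2 ≈ 1.414.
In the A-series (A0 area = 1 m²): A1 = 594 × 841 mm.

A1 (594 × 841 mm)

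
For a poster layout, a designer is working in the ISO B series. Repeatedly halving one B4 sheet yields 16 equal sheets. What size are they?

B8

16 = 2^4, so 4 halving steps.
B4 → B5 → … → B8 after 4 steps.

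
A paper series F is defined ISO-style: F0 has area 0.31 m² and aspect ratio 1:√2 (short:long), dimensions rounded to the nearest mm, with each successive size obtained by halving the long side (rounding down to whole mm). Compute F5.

Let F0's short side be w mm. w · w√2 = 0.31 m² = 310,000 mm², so w ≈ 468.2 mm and w√2 ≈ 662.1 mm → F0 = 468 × 662 mm.
F1: ⌊662/2⌋ × 468 = 331 × 468 mm
F2: ⌊468/2⌋ × 331 = 234 × 331 mm
F3: ⌊331/2⌋ × 234 = 165 × 234 mm
F4: ⌊234/2⌋ × 165 = 117 × 165 mm
F5: ⌊165/2⌋ × 117 = 82 × 117 mm

82 × 117 mm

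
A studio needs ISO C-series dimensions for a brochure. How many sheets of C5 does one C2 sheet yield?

Each ISO step halves the sheet: 1 × C2 → 2 × C3 → 4 × C4 → 8 × C5
From C2 to C5 is 3 halving steps: 2^3 = 8.

8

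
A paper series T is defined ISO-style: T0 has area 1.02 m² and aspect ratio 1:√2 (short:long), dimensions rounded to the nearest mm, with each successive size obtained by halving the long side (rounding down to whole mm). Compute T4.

Let T0's short side be w mm. w · w√2 = 1.02 m² = 1,020,000 mm², so w ≈ 849.3 mm and w√2 ≈ 1201.0 mm → T0 = 849 × 1201 mm.
T1: ⌊1201/2⌋ × 849 = 600 × 849 mm
T2: ⌊849/2⌋ × 600 = 424 × 600 mm
T3: ⌊600/2⌋ × 424 = 300 × 424 mm
T4: ⌊424/2⌋ × 300 = 212 × 300 mm

212 × 300 mm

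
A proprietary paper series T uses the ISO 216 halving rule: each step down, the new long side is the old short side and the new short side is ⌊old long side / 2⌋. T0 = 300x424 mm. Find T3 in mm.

106 × 150 mm

T1: ⌊424/2⌋ × 300 = 212 × 300 mm
T2: ⌊300/2⌋ × 212 = 150 × 212 mm
T3: ⌊212/2⌋ × 150 = 106 × 150 mm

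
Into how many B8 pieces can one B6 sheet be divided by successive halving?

4

B6 = 125 × 176 mm; B8 = 62 × 88 mm.
Each halving step doubles the count; 2 steps from B6 to B8.
2^2 = 4.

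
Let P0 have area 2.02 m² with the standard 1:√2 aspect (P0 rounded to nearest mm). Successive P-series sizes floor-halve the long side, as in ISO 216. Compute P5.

Let P0's short side be w mm. w · w√2 = 2.02 m² = 2,020,000 mm², so w ≈ 1195.1 mm and w√2 ≈ 1690.2 mm → P0 = 1195 × 1690 mm.
P1: ⌊1690/2⌋ × 1195 = 845 × 1195 mm
P2: ⌊1195/2⌋ × 845 = 597 × 845 mm
P3: ⌊845/2⌋ × 597 = 422 × 597 mm
P4: ⌊597/2⌋ × 422 = 298 × 422 mm
P5: ⌊422/2⌋ × 298 = 211 × 298 mm

211 × 298 mm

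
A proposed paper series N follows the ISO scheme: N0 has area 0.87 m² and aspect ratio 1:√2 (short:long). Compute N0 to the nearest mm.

Let the short side be w mm. Then w · w√2 = 0.87 m² = 870,000 mm².
w² = 870,000/√2, so w ≈ 784.3 mm; long side = w√2 ≈ 1109.2 mm.

784 × 1109 mm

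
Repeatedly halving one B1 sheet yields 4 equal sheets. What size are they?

4 = 2^2, so 2 halving steps.
B1 → B2 → … → B3 after 2 steps.

B3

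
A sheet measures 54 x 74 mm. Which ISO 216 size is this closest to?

Aspect ratio 74/54 ≈ 1.370 (ISO target is √2 ≈ 1.414).
In the A-series (A0 area = 1 m²): A8 = 52 × 74 mm.
Off by 2 mm total — nearest standard size.

A8 (52 × 74 mm)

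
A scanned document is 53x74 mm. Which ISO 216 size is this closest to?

Aspect ratio 74/53 ≈ 1.396 (ISO target is √2 ≈ 1.414).
In the A-series (A0 area = 1 m²): A8 = 52 × 74 mm.
Off by 1 mm total — nearest standard size.

A8 (52 × 74 mm)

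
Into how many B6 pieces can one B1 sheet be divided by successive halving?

Each ISO step halves the sheet: 1 × B1 → 2 × B2 → 4 × B3 → 8 × B4 → …
From B1 to B6 is 5 halving steps: 2^5 = 32.

32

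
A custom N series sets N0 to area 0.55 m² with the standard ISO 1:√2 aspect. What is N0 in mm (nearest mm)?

Let the short side be w mm. Then w · w√2 = 0.55 m² = 550,000 mm².
w² = 550,000/√2, so w ≈ 623.6 mm; long side = w√2 ≈ 881.9 mm.

624 × 882 mm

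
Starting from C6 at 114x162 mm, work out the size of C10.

C7: ⌊162/2⌋ × 114 = 81 × 114 mm
C8: ⌊114/2⌋ × 81 = 57 × 81 mm
C9: ⌊81/2⌋ × 57 = 40 × 57 mm
C10: ⌊57/2⌋ × 40 = 28 × 40 mm

28 × 40 mm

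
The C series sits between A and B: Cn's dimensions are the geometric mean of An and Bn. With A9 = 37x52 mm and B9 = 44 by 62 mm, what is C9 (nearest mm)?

Short side: √(37 · 44) = √1628 ≈ 40.3 → 40 mm
Long side: √(52 · 62) = √3224 ≈ 56.8 → 57 mm

40 × 57 mm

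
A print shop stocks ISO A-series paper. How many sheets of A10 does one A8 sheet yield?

Each ISO step halves the sheet: 1 × A8 → 2 × A9 → 4 × A10
From A8 to A10 is 2 halving steps: 2^2 = 4.

4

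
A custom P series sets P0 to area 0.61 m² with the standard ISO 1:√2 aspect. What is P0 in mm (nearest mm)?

Let the short side be w mm. Then w · w√2 = 0.61 m² = 610,000 mm².
w² = 610,000/√2, so w ≈ 656.8 mm; long side = w√2 ≈ 928.8 mm.

657 × 929 mm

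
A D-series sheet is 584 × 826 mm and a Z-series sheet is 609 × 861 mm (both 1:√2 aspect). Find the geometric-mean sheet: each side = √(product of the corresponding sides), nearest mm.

596 × 843 mm

Short side: √(584 · 609) = √355656 ≈ 596.4 → 596 mm
Long side: √(826 · 861) = √711186 ≈ 843.3 → 843 mm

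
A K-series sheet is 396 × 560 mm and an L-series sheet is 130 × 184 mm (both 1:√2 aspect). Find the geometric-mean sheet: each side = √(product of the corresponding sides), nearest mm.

Short side: √(396 · 130) = √51480 ≈ 226.9 → 227 mm
Long side: √(560 · 184) = √103040 ≈ 321.0 → 321 mm

227 × 321 mm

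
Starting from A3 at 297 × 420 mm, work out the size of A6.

A4: ⌊420/2⌋ × 297 = 210 × 297 mm
A5: ⌊297/2⌋ × 210 = 148 × 210 mm
A6: ⌊210/2⌋ × 148 = 105 × 148 mm

105 × 148 mm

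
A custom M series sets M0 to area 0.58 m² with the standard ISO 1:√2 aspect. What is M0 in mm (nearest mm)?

Let the short side be w mm. Then w · w√2 = 0.58 m² = 580,000 mm².
w² = 580,000/√2, so w ≈ 640.4 mm; long side = w√2 ≈ 905.7 mm.

640 × 906 mm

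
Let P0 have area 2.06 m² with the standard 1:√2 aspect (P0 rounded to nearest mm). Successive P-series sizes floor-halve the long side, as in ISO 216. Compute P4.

301 × 426 mm

Let P0's short side be w mm. w · w√2 = 2.06 m² = 2,060,000 mm², so w ≈ 1206.9 mm and w√2 ≈ 1706.8 mm → P0 = 1207 × 1707 mm.
P1: ⌊1707/2⌋ × 1207 = 853 × 1207 mm
P2: ⌊1207/2⌋ × 853 = 603 × 853 mm
P3: ⌊853/2⌋ × 603 = 426 × 603 mm
P4: ⌊603/2⌋ × 426 = 301 × 426 mm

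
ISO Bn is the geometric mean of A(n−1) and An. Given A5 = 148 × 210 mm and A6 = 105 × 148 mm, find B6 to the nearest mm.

125 × 176 mm

Short side: √(148 · 105) = √15540 ≈ 124.7 → 125 mm
Long side: √(210 · 148) = √31080 ≈ 176.3 → 176 mm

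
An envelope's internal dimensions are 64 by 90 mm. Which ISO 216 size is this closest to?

Aspect ratio 90/64 ≈ 1.406 — close to the ISO √2 ≈ 1.414.
In the B-series (B0 = 1000 × 1414 mm): B8 = 62 × 88 mm.
Off by 4 mm total — nearest standard size.

B8 (62 × 88 mm)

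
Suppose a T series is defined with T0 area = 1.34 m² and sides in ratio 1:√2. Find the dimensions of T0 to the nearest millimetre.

Let the short side be w mm. Then w · w√2 = 1.34 m² = 1,340,000 mm².
w² = 1,340,000/√2, so w ≈ 973.4 mm; long side = w√2 ≈ 1376.6 mm.

973 × 1377 mm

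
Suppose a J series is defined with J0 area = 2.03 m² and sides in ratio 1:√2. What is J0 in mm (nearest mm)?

1198 × 1694 mm

Let the short side be w mm. Then w · w√2 = 2.03 m² = 2,030,000 mm².
w² = 2,030,000/√2, so w ≈ 1198.1 mm; long side = w√2 ≈ 1694.4 mm.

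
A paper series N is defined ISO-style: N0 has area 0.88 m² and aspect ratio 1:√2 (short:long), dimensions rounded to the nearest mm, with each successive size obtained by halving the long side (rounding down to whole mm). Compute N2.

394 × 558 mm

Let N0's short side be w mm. w · w√2 = 0.88 m² = 880,000 mm², so w ≈ 788.8 mm and w√2 ≈ 1115.6 mm → N0 = 789 × 1116 mm.
N1: ⌊1116/2⌋ × 789 = 558 × 789 mm
N2: ⌊789/2⌋ × 558 = 394 × 558 mm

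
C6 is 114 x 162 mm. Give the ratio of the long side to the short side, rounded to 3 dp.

1.421

162 / 114 = 1.421
ISO 216 targets √2 ≈ 1.414; the +0.007 deviation is from mm rounding.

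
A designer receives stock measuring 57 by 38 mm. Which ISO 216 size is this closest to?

C9 (40 × 57 mm)

Aspect ratio 57/38 ≈ 1.500 (ISO target is √2 ≈ 1.414).
In the C-series (envelope sizes, between A and B): C9 = 40 × 57 mm.
Off by 2 mm total — nearest standard size.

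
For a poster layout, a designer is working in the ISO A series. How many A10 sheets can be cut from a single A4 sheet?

64

Each ISO step halves the sheet: 1 × A4 → 2 × A5 → 4 × A6 → 8 × A7 → …
From A4 to A10 is 6 halving steps: 2^6 = 64.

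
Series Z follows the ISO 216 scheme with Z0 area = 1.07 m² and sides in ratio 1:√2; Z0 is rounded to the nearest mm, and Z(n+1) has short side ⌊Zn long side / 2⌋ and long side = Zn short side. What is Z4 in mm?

Let Z0's short side be w mm. w · w√2 = 1.07 m² = 1,070,000 mm², so w ≈ 869.8 mm and w√2 ≈ 1230.1 mm → Z0 = 870 × 1230 mm.
Z1: ⌊1230/2⌋ × 870 = 615 × 870 mm
Z2: ⌊870/2⌋ × 615 = 435 × 615 mm
Z3: ⌊615/2⌋ × 435 = 307 × 435 mm
Z4: ⌊435/2⌋ × 307 = 217 × 307 mm

217 × 307 mm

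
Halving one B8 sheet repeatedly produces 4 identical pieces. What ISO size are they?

B10

4 = 2^2, so 2 halving steps.
B8 → B9 → … → B10 after 2 steps.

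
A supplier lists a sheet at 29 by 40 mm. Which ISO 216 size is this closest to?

Aspect ratio 40/29 ≈ 1.379 (ISO target is √2 ≈ 1.414).
In the C-series (envelope sizes, between A and B): C10 = 28 × 40 mm.
Off by 1 mm total — nearest standard size.

C10 (28 × 40 mm)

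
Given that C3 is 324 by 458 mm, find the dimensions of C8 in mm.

C4: ⌊458/2⌋ × 324 = 229 × 324 mm
C5: ⌊324/2⌋ × 229 = 162 × 229 mm
C6: ⌊229/2⌋ × 162 = 114 × 162 mm
C7: ⌊162/2⌋ × 114 = 81 × 114 mm
C8: ⌊114/2⌋ × 81 = 57 × 81 mm

57 × 81 mm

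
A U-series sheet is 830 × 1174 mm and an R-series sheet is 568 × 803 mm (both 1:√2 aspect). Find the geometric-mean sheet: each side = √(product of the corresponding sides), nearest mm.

687 × 971 mm

Short side: √(830 · 568) = √471440 ≈ 686.6 → 687 mm
Long side: √(1174 · 803) = √942722 ≈ 970.9 → 971 mm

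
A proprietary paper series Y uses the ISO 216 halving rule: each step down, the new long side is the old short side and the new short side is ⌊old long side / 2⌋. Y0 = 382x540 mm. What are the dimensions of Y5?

Y1: ⌊540/2⌋ × 382 = 270 × 382 mm
Y2: ⌊382/2⌋ × 270 = 191 × 270 mm
Y3: ⌊270/2⌋ × 191 = 135 × 191 mm
Y4: ⌊191/2⌋ × 135 = 95 × 135 mm
Y5: ⌊135/2⌋ × 95 = 67 × 95 mm

67 × 95 mm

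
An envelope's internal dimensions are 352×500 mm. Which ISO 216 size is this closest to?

B3 (353 × 500 mm)

Aspect ratio 500/352 ≈ 1.420 — close to the ISO √2 ≈ 1.414.
In the B-series (B0 = 1000 × 1414 mm): B3 = 353 × 500 mm.
Off by 1 mm total — nearest standard size.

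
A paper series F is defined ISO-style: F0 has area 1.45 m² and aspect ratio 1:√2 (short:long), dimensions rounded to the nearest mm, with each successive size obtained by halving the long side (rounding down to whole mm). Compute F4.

Let F0's short side be w mm. w · w√2 = 1.45 m² = 1,450,000 mm², so w ≈ 1012.6 mm and w√2 ≈ 1432.0 mm → F0 = 1013 × 1432 mm.
F1: ⌊1432/2⌋ × 1013 = 716 × 1013 mm
F2: ⌊1013/2⌋ × 716 = 506 × 716 mm
F3: ⌊716/2⌋ × 506 = 358 × 506 mm
F4: ⌊506/2⌋ × 358 = 253 × 358 mm

253 × 358 mm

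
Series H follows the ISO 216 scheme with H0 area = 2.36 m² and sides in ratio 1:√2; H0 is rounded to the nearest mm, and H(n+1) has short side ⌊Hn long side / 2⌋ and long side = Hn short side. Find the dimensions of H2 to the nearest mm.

646 × 913 mm

Let H0's short side be w mm. w · w√2 = 2.36 m² = 2,360,000 mm², so w ≈ 1291.8 mm and w√2 ≈ 1826.9 mm → H0 = 1292 × 1827 mm.
H1: ⌊1827/2⌋ × 1292 = 913 × 1292 mm
H2: ⌊1292/2⌋ × 913 = 646 × 913 mm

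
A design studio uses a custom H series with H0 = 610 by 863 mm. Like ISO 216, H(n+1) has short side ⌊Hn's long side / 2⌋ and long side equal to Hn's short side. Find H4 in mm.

H1: ⌊863/2⌋ × 610 = 431 × 610 mm
H2: ⌊610/2⌋ × 431 = 305 × 431 mm
H3: ⌊431/2⌋ × 305 = 215 × 305 mm
H4: ⌊305/2⌋ × 215 = 152 × 215 mm

152 × 215 mm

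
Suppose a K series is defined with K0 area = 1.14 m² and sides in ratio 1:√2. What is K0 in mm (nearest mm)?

Let the short side be w mm. Then w · w√2 = 1.14 m² = 1,140,000 mm².
w² = 1,140,000/√2, so w ≈ 897.8 mm; long side = w√2 ≈ 1269.7 mm.

898 × 1270 mm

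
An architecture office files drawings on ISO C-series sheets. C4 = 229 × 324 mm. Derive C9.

C5: ⌊324/2⌋ × 229 = 162 × 229 mm
C6: ⌊229/2⌋ × 162 = 114 × 162 mm
C7: ⌊162/2⌋ × 114 = 81 × 114 mm
C8: ⌊114/2⌋ × 81 = 57 × 81 mm
C9: ⌊81/2⌋ × 57 = 40 × 57 mm

40 × 57 mm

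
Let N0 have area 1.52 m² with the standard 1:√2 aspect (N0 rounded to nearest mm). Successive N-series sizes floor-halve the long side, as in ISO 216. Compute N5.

Let N0's short side be w mm. w · w√2 = 1.52 m² = 1,520,000 mm², so w ≈ 1036.7 mm and w√2 ≈ 1466.2 mm → N0 = 1037 × 1466 mm.
N1: ⌊1466/2⌋ × 1037 = 733 × 1037 mm
N2: ⌊1037/2⌋ × 733 = 518 × 733 mm
N3: ⌊733/2⌋ × 518 = 366 × 518 mm
N4: ⌊518/2⌋ × 366 = 259 × 366 mm
N5: ⌊366/2⌋ × 259 = 183 × 259 mm

183 × 259 mm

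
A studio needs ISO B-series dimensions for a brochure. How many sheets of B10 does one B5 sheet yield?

32

B5 = 176 × 250 mm; B10 = 31 × 44 mm.
Each halving step doubles the count; 5 steps from B5 to B10.
2^5 = 32.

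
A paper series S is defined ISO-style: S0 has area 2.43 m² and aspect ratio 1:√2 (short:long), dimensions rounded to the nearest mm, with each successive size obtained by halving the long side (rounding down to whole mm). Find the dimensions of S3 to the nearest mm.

Let S0's short side be w mm. w · w√2 = 2.43 m² = 2,430,000 mm², so w ≈ 1310.8 mm and w√2 ≈ 1853.8 mm → S0 = 1311 × 1854 mm.
S1: ⌊1854/2⌋ × 1311 = 927 × 1311 mm
S2: ⌊1311/2⌋ × 927 = 655 × 927 mm
S3: ⌊927/2⌋ × 655 = 463 × 655 mm

463 × 655 mm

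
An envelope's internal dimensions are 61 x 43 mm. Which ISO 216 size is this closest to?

B9 (44 × 62 mm)

Aspect ratio 61/43 ≈ 1.419 — close to the ISO √2 ≈ 1.414.
In the B-series (B0 = 1000 × 1414 mm): B9 = 44 × 62 mm.
Off by 2 mm total — nearest standard size.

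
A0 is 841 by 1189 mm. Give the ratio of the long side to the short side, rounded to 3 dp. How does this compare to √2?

1189 / 841 = 1.414
Matches √2 ≈ 1.414 — the ISO 216 defining ratio.

1.414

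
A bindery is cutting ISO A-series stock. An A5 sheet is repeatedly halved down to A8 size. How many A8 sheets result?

8

A5 = 148 × 210 mm; A8 = 52 × 74 mm.
Each halving step doubles the count; 3 steps from A5 to A8.
2^3 = 8.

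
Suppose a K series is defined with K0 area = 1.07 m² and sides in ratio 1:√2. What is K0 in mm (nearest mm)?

Let the short side be w mm. Then w · w√2 = 1.07 m² = 1,070,000 mm².
w² = 1,070,000/√2, so w ≈ 869.8 mm; long side = w√2 ≈ 1230.1 mm.

870 × 1230 mm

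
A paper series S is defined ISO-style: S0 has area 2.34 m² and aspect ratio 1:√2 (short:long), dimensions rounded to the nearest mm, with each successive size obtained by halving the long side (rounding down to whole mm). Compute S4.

Let S0's short side be w mm. w · w√2 = 2.34 m² = 2,340,000 mm², so w ≈ 1286.3 mm and w√2 ≈ 1819.1 mm → S0 = 1286 × 1819 mm.
S1: ⌊1819/2⌋ × 1286 = 909 × 1286 mm
S2: ⌊1286/2⌋ × 909 = 643 × 909 mm
S3: ⌊909/2⌋ × 643 = 454 × 643 mm
S4: ⌊643/2⌋ × 454 = 321 × 454 mm

321 × 454 mm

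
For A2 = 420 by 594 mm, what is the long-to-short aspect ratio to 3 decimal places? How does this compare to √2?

594 / 420 = 1.414
Matches √2 ≈ 1.414 — the ISO 216 defining ratio.

1.414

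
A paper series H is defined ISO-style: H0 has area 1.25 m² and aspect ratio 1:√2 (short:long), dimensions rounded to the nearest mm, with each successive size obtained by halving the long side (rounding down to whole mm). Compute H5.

166 × 235 mm

Let H0's short side be w mm. w · w√2 = 1.25 m² = 1,250,000 mm², so w ≈ 940.2 mm and w√2 ≈ 1329.6 mm → H0 = 940 × 1330 mm.
H1: ⌊1330/2⌋ × 940 = 665 × 940 mm
H2: ⌊940/2⌋ × 665 = 470 × 665 mm
H3: ⌊665/2⌋ × 470 = 332 × 470 mm
H4: ⌊470/2⌋ × 332 = 235 × 332 mm
H5: ⌊332/2⌋ × 235 = 166 × 235 mm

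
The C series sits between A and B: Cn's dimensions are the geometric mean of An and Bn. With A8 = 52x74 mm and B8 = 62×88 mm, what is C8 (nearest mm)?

Short side: √(52 · 62) = √3224 ≈ 56.8 → 57 mm
Long side: √(74 · 88) = √6512 ≈ 80.7 → 81 mm

57 × 81 mm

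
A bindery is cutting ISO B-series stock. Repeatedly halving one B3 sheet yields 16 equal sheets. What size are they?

B7

16 = 2^4, so 4 halving steps.
B3 → B4 → … → B7 after 4 steps.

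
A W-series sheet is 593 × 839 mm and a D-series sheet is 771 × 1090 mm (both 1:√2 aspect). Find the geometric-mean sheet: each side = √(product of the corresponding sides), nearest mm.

Short side: √(593 · 771) = √457203 ≈ 676.2 → 676 mm
Long side: √(839 · 1090) = √914510 ≈ 956.3 → 956 mm

676 × 956 mm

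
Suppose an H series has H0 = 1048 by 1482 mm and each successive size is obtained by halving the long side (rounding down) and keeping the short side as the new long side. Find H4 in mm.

H1: ⌊1482/2⌋ × 1048 = 741 × 1048 mm
H2: ⌊1048/2⌋ × 741 = 524 × 741 mm
H3: ⌊741/2⌋ × 524 = 370 × 524 mm
H4: ⌊524/2⌋ × 370 = 262 × 370 mm

262 × 370 mm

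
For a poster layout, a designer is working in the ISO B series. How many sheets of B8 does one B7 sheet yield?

B7 = 88 × 125 mm; B8 = 62 × 88 mm.
Each halving step doubles the count; 1 step from B7 to B8.
2^1 = 2.

2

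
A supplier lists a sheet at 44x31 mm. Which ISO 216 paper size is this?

Aspect ratio 44/31 ≈ 1.419 — close to the ISO √2 ≈ 1.414.
In the B-series (B0 = 1000 × 1414 mm): B10 = 31 × 44 mm.

B10 (31 × 44 mm)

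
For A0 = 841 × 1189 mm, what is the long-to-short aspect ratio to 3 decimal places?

1.414

1189 / 841 = 1.414
Matches √2 ≈ 1.414 — the ISO 216 defining ratio.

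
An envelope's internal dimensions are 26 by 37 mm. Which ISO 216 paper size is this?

A10 (26 × 37 mm)

Aspect ratio 37/26 ≈ 1.423 — close to the ISO √2 ≈ 1.414.
In the A-series (A0 area = 1 m²): A10 = 26 × 37 mm.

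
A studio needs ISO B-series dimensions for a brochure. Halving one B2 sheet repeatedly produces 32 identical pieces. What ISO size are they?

B7

32 = 2^5, so 5 halving steps.
B2 → B3 → … → B7 after 5 steps.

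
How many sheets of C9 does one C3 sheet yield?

C3 = 324 × 458 mm; C9 = 40 × 57 mm.
Each halving step doubles the count; 6 steps from C3 to C9.
2^6 = 64.

64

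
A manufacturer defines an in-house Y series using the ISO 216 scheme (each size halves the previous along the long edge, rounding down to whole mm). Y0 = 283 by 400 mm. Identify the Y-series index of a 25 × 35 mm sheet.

Y7

Y0: 283 × 400 mm
Y1: 200 × 283 mm
Y2: 141 × 200 mm
Y3: 100 × 141 mm
Y4: 70 × 100 mm
Y5: 50 × 70 mm
Y6: 35 × 50 mm
Y7: 25 × 35 mm
Y8: 17 × 25 mm
→ matches Y7.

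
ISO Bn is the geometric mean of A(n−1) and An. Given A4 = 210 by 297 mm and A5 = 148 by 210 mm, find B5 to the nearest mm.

176 × 250 mm

Short side: √(210 · 148) = √31080 ≈ 176.3 → 176 mm
Long side: √(297 · 210) = √62370 ≈ 249.7 → 250 mm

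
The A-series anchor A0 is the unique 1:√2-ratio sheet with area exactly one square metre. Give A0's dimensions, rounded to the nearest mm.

Let the short side be w mm. Then the long side is w√2 and w · w√2 = 10⁶ mm².
w² = 10⁶/√2, so w = 1000 / 2^(1/4) ≈ 840.9 mm; long side = 1000 · 2^(1/4) ≈ 1189.2 mm.

841 × 1189 mm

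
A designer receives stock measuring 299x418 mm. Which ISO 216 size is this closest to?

Aspect ratio 418/299 ≈ 1.398 (ISO target is √2 ≈ 1.414).
In the A-series (A0 area = 1 m²): A3 = 297 × 420 mm.
Off by 4 mm total — nearest standard size.

A3 (297 × 420 mm)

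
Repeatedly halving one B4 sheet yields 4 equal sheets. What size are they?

4 = 2^2, so 2 halving steps.
B4 → B5 → … → B6 after 2 steps.

B6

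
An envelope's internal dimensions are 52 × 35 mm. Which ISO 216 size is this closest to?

A9 (37 × 52 mm)

Aspect ratio 52/35 ≈ 1.486 (ISO target is √2 ≈ 1.414).
In the A-series (A0 area = 1 m²): A9 = 37 × 52 mm.
Off by 2 mm total — nearest standard size.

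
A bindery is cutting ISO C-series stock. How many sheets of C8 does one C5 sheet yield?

C5 = 162 × 229 mm; C8 = 57 × 81 mm.
Each halving step doubles the count; 3 steps from C5 to C8.
2^3 = 8.

8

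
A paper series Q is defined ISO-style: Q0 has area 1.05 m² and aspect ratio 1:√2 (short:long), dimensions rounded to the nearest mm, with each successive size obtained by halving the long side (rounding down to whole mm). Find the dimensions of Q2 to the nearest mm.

431 × 609 mm

Let Q0's short side be w mm. w · w√2 = 1.05 m² = 1,050,000 mm², so w ≈ 861.7 mm and w√2 ≈ 1218.6 mm → Q0 = 862 × 1219 mm.
Q1: ⌊1219/2⌋ × 862 = 609 × 862 mm
Q2: ⌊862/2⌋ × 609 = 431 × 609 mm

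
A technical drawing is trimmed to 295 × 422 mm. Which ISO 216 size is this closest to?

Aspect ratio 422/295 ≈ 1.431 (ISO target is √2 ≈ 1.414).
In the A-series (A0 area = 1 m²): A3 = 297 × 420 mm.
Off by 4 mm total — nearest standard size.

A3 (297 × 420 mm)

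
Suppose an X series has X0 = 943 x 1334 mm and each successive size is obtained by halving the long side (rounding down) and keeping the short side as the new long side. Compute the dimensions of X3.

333 × 471 mm

X1: ⌊1334/2⌋ × 943 = 667 × 943 mm
X2: ⌊943/2⌋ × 667 = 471 × 667 mm
X3: ⌊667/2⌋ × 471 = 333 × 471 mm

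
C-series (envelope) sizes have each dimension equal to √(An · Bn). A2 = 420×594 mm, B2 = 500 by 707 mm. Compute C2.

458 × 648 mm

Short side: √(420 · 500) = √210000 ≈ 458.3 → 458 mm
Long side: √(594 · 707) = √419958 ≈ 648.0 → 648 mm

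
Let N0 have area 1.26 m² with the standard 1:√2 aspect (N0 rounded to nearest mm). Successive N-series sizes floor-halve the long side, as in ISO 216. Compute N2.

472 × 667 mm

Let N0's short side be w mm. w · w√2 = 1.26 m² = 1,260,000 mm², so w ≈ 943.9 mm and w√2 ≈ 1334.9 mm → N0 = 944 × 1335 mm.
N1: ⌊1335/2⌋ × 944 = 667 × 944 mm
N2: ⌊944/2⌋ × 667 = 472 × 667 mm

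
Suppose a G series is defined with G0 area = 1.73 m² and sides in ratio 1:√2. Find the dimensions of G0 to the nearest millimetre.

1106 × 1564 mm

Let the short side be w mm. Then w · w√2 = 1.73 m² = 1,730,000 mm².
w² = 1,730,000/√2, so w ≈ 1106.0 mm; long side = w√2 ≈ 1564.2 mm.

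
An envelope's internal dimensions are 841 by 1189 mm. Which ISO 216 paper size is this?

A0 (841 × 1189 mm)

Aspect ratio 1189/841 ≈ 1.414 — close to the ISO √2 ≈ 1.414.
In the A-series (A0 area = 1 m²): A0 = 841 × 1189 mm.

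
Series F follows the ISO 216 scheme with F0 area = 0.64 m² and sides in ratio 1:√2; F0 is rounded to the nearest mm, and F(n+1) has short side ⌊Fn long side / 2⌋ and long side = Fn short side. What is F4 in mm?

Let F0's short side be w mm. w · w√2 = 0.64 m² = 640,000 mm², so w ≈ 672.7 mm and w√2 ≈ 951.4 mm → F0 = 673 × 951 mm.
F1: ⌊951/2⌋ × 673 = 475 × 673 mm
F2: ⌊673/2⌋ × 475 = 336 × 475 mm
F3: ⌊475/2⌋ × 336 = 237 × 336 mm
F4: ⌊336/2⌋ × 237 = 168 × 237 mm

168 × 237 mm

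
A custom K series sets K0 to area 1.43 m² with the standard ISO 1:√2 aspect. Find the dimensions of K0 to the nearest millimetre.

Let the short side be w mm. Then w · w√2 = 1.43 m² = 1,430,000 mm².
w² = 1,430,000/√2, so w ≈ 1005.6 mm; long side = w√2 ≈ 1422.1 mm.

1006 × 1422 mm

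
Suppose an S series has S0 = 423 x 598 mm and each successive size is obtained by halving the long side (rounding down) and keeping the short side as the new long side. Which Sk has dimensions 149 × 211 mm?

S0: 423 × 598 mm
S1: 299 × 423 mm
S2: 211 × 299 mm
S3: 149 × 211 mm
S4: 105 × 149 mm
→ matches S3.

S3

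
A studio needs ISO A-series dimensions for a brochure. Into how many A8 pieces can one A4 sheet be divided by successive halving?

16

Each ISO step halves the sheet: 1 × A4 → 2 × A5 → 4 × A6 → 8 × A7 → …
From A4 to A8 is 4 halving steps: 2^4 = 16.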